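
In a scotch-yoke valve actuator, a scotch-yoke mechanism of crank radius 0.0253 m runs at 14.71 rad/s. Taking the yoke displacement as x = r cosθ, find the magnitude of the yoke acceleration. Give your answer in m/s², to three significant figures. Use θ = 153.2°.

ω = 14.71 rad/s
x = r cosθ ⇒ ẍ = −rω² cosθ (ω constant).
|a| = rω²|cosθ| = 0.0253·(14.71)²·|cos 153.2°| = 4.8865 m/s².

4.89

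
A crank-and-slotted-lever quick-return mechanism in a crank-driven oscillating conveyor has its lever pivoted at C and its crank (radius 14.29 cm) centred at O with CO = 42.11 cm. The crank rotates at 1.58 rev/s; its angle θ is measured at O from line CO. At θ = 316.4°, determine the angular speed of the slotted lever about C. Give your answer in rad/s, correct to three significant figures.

ω = 9.927 rad/s (from 1.58 rev/s).
Crank pin A relative to C: A = (d + r cosθ, r sinθ); lever angle φ = atan2(r sinθ, d + r cosθ).
Differentiating tanφ: φ̇ = rω(d cosθ + r)/(d² + r² + 2dr cosθ).
d² + r² + 2dr cosθ = |CA|² = 0.2849 m²;  d cosθ + r = +0.44785 m.
|ω_lever| = |0.1429·9.927·+0.44785| / 0.2849 = 2.23 rad/s.

2.23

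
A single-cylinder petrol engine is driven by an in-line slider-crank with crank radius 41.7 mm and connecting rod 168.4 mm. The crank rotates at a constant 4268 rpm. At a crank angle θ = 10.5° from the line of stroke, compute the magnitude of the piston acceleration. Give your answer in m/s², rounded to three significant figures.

ω = 2π·4268/60 = 446.9 rad/s
x(θ) = r cosθ + √(L² − r² sin²θ); with ω constant, a = ω²·d²x/dθ².
d²x/dθ² = −r cosθ − r²(cos2θ)/√u − r⁴ sin²2θ/(4u^{3/2}),  u = L² − r² sin²θ = 0.0283008 m².
Substituting r = 0.0417 m, L = 0.1684 m, θ = 10.5°: d²x/dθ² = -0.050672 m.
a = ω²·d²x/dθ² = (446.9)²·(-0.050672) = -10122 m/s²;  |a| = 10122 m/s².

10100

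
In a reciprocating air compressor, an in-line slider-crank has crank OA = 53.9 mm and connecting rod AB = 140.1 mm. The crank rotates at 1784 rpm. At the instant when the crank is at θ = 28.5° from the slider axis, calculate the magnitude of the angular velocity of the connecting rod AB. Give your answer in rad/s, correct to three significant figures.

64.3

ω = 186.8 rad/s (converted from 1784 rpm).
The rod makes angle φ with the slider axis where L sinφ = r sinθ; differentiating, L cosφ·φ̇ = r ω cosθ.
L cosφ = √(L² − r² sin²θ) = 0.13772 m.
|ω_rod| = r ω |cosθ| / √(L² − r² sin²θ) = 0.0539·186.8·0.87882/0.13772 = 64.256 rad/s.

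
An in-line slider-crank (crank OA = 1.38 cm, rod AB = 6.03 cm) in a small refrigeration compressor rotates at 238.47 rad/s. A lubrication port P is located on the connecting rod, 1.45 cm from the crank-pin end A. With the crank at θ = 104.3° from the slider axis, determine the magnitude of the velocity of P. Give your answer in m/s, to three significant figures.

ω = 238.5 rad/s.  Crank-pin speed |V_A| = rω = 3.2909 m/s, perpendicular to OA.
Rod angle: sinφ = −(r/L) sinθ ⇒ φ = -12.813°; ω_rod = −rω cosθ/√(L²−r²sin²θ) = +13.824 rad/s.
V_P = V_A + ω_rod × AP, with AP = 0.0145 m along the rod.
Components: V_Px = −rω sinθ − a·ω_rod·sinφ = -3.1445 m/s;  V_Py = rω cosθ + a·ω_rod·cosφ = -0.61739 m/s.
|V_P| = √(V_Px² + V_Py²) = 3.2045 m/s.

3.20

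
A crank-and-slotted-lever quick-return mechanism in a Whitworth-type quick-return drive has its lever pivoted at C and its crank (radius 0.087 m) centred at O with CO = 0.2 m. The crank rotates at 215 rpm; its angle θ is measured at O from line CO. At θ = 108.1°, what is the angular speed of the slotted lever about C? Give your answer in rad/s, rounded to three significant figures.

ω = 22.51 rad/s (from 215 rpm).
Crank pin A relative to C: A = (d + r cosθ, r sinθ); lever angle φ = atan2(r sinθ, d + r cosθ).
Differentiating tanφ: φ̇ = rω(d cosθ + r)/(d² + r² + 2dr cosθ).
d² + r² + 2dr cosθ = |CA|² = 0.0367575 m²;  d cosθ + r = +0.024865 m.
|ω_lever| = |0.087·22.51·+0.024865| / 0.0367575 = 1.325 rad/s.

1.33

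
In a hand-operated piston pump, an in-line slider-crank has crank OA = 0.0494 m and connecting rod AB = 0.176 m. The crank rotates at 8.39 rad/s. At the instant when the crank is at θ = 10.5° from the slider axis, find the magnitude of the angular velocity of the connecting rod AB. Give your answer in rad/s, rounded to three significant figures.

2.32

ω = 8.39 rad/s
The rod makes angle φ with the slider axis where L sinφ = r sinθ; differentiating, L cosφ·φ̇ = r ω cosθ.
L cosφ = √(L² − r² sin²θ) = 0.17577 m.
|ω_rod| = r ω |cosθ| / √(L² − r² sin²θ) = 0.0494·8.39·0.98325/0.17577 = 2.3185 rad/s.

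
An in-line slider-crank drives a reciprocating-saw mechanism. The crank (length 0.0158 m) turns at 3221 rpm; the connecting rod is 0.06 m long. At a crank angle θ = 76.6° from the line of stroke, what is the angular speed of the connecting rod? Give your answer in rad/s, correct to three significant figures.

21.3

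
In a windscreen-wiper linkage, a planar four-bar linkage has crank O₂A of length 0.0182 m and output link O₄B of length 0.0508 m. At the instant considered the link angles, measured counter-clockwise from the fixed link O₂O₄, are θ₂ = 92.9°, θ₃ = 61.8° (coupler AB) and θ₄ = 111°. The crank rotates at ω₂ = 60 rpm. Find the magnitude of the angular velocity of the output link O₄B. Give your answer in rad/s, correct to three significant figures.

1.54

ω₂ = 6.283 rad/s (from 60 rpm).
Differentiating the loop-closure r₂e^{iθ₂}+r₃e^{iθ₃}=r₁+r₄e^{iθ₄} gives r₂ω₂e^{iθ₂}+r₃ω₃e^{iθ₃}=r₄ω₄e^{iθ₄}.
Eliminating the other unknown: ω₄ = r₂ω₂ sin(θ₂−θ₃) / [r₄ sin(θ₄−θ₃)].
Numerator sine = +0.51653; denominator sine = +0.75700.
Result = 0.0182·6.283·(+0.51653) / (0.0508·(+0.75700)) = +1.536 rad/s; magnitude 1.536 rad/s.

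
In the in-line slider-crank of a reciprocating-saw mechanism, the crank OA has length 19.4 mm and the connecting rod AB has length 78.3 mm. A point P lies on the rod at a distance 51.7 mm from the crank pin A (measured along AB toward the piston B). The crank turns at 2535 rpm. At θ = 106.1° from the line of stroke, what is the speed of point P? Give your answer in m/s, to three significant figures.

4.74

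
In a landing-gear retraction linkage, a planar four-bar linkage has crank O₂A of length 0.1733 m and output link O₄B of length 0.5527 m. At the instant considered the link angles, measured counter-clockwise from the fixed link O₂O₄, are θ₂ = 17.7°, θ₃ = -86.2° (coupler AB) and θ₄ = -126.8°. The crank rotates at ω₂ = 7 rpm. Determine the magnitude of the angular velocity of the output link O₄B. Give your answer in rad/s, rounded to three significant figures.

ω₂ = 0.733 rad/s (from 7 rpm).
Differentiating the loop-closure r₂e^{iθ₂}+r₃e^{iθ₃}=r₁+r₄e^{iθ₄} gives r₂ω₂e^{iθ₂}+r₃ω₃e^{iθ₃}=r₄ω₄e^{iθ₄}.
Eliminating the other unknown: ω₄ = r₂ω₂ sin(θ₂−θ₃) / [r₄ sin(θ₄−θ₃)].
Numerator sine = +0.97072; denominator sine = -0.65077.
Result = 0.1733·0.733·(+0.97072) / (0.5527·(-0.65077)) = -0.34285 rad/s; magnitude 0.34285 rad/s.

0.343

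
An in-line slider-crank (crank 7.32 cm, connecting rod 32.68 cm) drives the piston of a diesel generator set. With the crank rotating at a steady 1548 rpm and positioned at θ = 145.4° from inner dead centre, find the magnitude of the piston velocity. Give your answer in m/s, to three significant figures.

5.49

ω = 2π·1548/60 = 162.1 rad/s
For an in-line slider-crank, x = r cosθ + √(L² − r² sin²θ), so v = −rω sinθ·[1 + r cosθ/√(L² − r² sin²θ)].
With r = 0.0732 m, L = 0.3268 m, θ = 145.4°: √(L² − r² sin²θ) = 0.32415 m.
v = −0.0732·162.1·0.56784·[1 + 0.0732·-0.82314/0.32415] = -5.4856 m/s.
|v| = 5.4856 m/s.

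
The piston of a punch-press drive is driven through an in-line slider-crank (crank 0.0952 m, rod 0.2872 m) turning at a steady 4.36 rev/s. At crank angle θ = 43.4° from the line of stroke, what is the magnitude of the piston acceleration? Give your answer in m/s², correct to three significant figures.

ω = 2π·4.36 = 27.39 rad/s
x(θ) = r cosθ + √(L² − r² sin²θ); with ω constant, a = ω²·d²x/dθ².
d²x/dθ² = −r cosθ − r²(cos2θ)/√u − r⁴ sin²2θ/(4u^{3/2}),  u = L² − r² sin²θ = 0.0782053 m².
Substituting r = 0.0952 m, L = 0.2872 m, θ = 43.4°: d²x/dθ² = -0.071915 m.
a = ω²·d²x/dθ² = (27.39)²·(-0.071915) = -53.97 m/s²;  |a| = 53.97 m/s².

54.0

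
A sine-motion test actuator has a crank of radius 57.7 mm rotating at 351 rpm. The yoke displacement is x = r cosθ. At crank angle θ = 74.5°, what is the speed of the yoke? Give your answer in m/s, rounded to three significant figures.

ω = 36.76 rad/s (from 351 rpm).
x = r cosθ ⇒ ẋ = −rω sinθ.
|v| = rω|sinθ| = 0.0577·36.76·|sin 74.5°| = 2.0437 m/s.

2.04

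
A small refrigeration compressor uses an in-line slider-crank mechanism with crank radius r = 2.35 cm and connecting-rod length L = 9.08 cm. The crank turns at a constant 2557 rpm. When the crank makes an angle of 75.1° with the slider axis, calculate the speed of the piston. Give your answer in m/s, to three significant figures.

ω = 2π·2557/60 = 267.8 rad/s
For an in-line slider-crank, x = r cosθ + √(L² − r² sin²θ), so v = −rω sinθ·[1 + r cosθ/√(L² − r² sin²θ)].
With r = 0.0235 m, L = 0.0908 m, θ = 75.1°: √(L² − r² sin²θ) = 0.087914 m.
v = −0.0235·267.8·0.96638·[1 + 0.0235·0.25713/0.087914] = -6.4989 m/s.
|v| = 6.4989 m/s.

6.50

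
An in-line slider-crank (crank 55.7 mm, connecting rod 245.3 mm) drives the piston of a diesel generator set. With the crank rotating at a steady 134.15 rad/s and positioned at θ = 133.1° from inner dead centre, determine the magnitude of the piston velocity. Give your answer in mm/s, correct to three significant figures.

4600

ω = 134.2 rad/s
For an in-line slider-crank, x = r cosθ + √(L² − r² sin²θ), so v = −rω sinθ·[1 + r cosθ/√(L² − r² sin²θ)].
With r = 0.0557 m, L = 0.2453 m, θ = 133.1°: √(L² − r² sin²θ) = 0.24191 m.
v = −0.0557·134.2·0.73016·[1 + 0.0557·-0.68327/0.24191] = -4.5975 m/s.
|v| = 4.5975 m/s = 4597.5 mm/s.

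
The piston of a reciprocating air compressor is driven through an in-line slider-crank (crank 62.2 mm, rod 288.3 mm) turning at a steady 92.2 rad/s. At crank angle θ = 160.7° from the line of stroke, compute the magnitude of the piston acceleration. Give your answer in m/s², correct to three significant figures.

409

ω = 92.2 rad/s
x(θ) = r cosθ + √(L² − r² sin²θ); with ω constant, a = ω²·d²x/dθ².
d²x/dθ² = −r cosθ − r²(cos2θ)/√u − r⁴ sin²2θ/(4u^{3/2}),  u = L² − r² sin²θ = 0.0826943 m².
Substituting r = 0.0622 m, L = 0.2883 m, θ = 160.7°: d²x/dθ² = +0.048129 m.
a = ω²·d²x/dθ² = (92.2)²·(+0.048129) = +409.14 m/s²;  |a| = 409.14 m/s².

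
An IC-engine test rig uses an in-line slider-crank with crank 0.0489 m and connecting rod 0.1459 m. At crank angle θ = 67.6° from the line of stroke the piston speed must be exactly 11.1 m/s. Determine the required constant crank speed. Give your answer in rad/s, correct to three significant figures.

For an in-line slider-crank, |v_piston| = rω|sinθ|·[1 + r cosθ/√(L² − r² sin²θ)].
With r = 0.0489 m, L = 0.1459 m, θ = 67.6°: the bracketed kinematic factor |dx/dθ| = 0.051283 m.
ω = v/|dx/dθ| = 11.1/0.051283 = 216.44 rad/s.

216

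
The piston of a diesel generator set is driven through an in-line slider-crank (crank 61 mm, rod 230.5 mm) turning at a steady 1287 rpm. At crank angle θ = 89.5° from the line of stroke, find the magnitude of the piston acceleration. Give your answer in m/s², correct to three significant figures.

ω = 2π·1287/60 = 134.8 rad/s
x(θ) = r cosθ + √(L² − r² sin²θ); with ω constant, a = ω²·d²x/dθ².
d²x/dθ² = −r cosθ − r²(cos2θ)/√u − r⁴ sin²2θ/(4u^{3/2}),  u = L² − r² sin²θ = 0.0494095 m².
Substituting r = 0.061 m, L = 0.2305 m, θ = 89.5°: d²x/dθ² = +0.016205 m.
a = ω²·d²x/dθ² = (134.8)²·(+0.016205) = +294.35 m/s²;  |a| = 294.35 m/s².

294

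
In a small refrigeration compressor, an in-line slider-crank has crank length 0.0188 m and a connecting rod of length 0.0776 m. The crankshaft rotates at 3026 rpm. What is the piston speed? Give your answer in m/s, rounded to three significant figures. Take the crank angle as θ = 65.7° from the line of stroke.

ω = 2π·3026/60 = 316.9 rad/s
For an in-line slider-crank, x = r cosθ + √(L² − r² sin²θ), so v = −rω sinθ·[1 + r cosθ/√(L² − r² sin²θ)].
With r = 0.0188 m, L = 0.0776 m, θ = 65.7°: √(L² − r² sin²θ) = 0.075685 m.
v = −0.0188·316.9·0.91140·[1 + 0.0188·0.41151/0.075685] = -5.9846 m/s.
|v| = 5.9846 m/s.

5.98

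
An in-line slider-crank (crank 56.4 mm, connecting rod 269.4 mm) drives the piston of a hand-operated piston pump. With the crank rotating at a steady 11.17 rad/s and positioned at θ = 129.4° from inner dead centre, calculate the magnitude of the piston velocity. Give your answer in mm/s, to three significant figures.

ω = 11.17 rad/s
For an in-line slider-crank, x = r cosθ + √(L² − r² sin²θ), so v = −rω sinθ·[1 + r cosθ/√(L² − r² sin²θ)].
With r = 0.0564 m, L = 0.2694 m, θ = 129.4°: √(L² − r² sin²θ) = 0.26585 m.
v = −0.0564·11.17·0.77273·[1 + 0.0564·-0.63473/0.26585] = -0.42126 m/s.
|v| = 0.42126 m/s = 421.26 mm/s.

421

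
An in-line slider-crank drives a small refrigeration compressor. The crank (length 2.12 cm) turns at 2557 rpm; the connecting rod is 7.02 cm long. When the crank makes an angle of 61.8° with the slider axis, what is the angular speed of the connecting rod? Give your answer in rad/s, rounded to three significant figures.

ω = 267.8 rad/s (converted from 2557 rpm).
The rod makes angle φ with the slider axis where L sinφ = r sinθ; differentiating, L cosφ·φ̇ = r ω cosθ.
L cosφ = √(L² − r² sin²θ) = 0.067668 m.
|ω_rod| = r ω |cosθ| / √(L² − r² sin²θ) = 0.0212·267.8·0.47255/0.067668 = 39.642 rad/s.

39.6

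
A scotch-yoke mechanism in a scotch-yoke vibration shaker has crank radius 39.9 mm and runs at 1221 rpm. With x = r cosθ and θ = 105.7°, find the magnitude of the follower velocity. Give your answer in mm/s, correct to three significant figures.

4910

ω = 127.9 rad/s (from 1221 rpm).
x = r cosθ ⇒ ẋ = −rω sinθ.
|v| = rω|sinθ| = 0.0399·127.9·|sin 105.7°| = 4.9114 m/s = 4911.4 mm/s.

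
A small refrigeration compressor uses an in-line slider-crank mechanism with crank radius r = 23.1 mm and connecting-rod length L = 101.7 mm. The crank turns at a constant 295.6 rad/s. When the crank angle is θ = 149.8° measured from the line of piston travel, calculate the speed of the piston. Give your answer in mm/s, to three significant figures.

2760

ω = 295.6 rad/s
For an in-line slider-crank, x = r cosθ + √(L² − r² sin²θ), so v = −rω sinθ·[1 + r cosθ/√(L² − r² sin²θ)].
With r = 0.0231 m, L = 0.1017 m, θ = 149.8°: √(L² − r² sin²θ) = 0.10103 m.
v = −0.0231·295.6·0.50302·[1 + 0.0231·-0.86427/0.10103] = -2.7561 m/s.
|v| = 2.7561 m/s = 2756.1 mm/s.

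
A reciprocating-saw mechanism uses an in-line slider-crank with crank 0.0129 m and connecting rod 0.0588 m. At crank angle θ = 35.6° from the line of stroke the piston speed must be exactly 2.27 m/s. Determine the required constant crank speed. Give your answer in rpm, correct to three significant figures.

2450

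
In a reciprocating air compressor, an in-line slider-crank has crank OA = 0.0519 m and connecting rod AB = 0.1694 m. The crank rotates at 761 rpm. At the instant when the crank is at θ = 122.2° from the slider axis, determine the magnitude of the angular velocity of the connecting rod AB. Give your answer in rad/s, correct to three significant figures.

ω = 79.69 rad/s (converted from 761 rpm).
The rod makes angle φ with the slider axis where L sinφ = r sinθ; differentiating, L cosφ·φ̇ = r ω cosθ.
L cosφ = √(L² − r² sin²θ) = 0.16361 m.
|ω_rod| = r ω |cosθ| / √(L² − r² sin²θ) = 0.0519·79.69·0.53288/0.16361 = 13.471 rad/s.

13.5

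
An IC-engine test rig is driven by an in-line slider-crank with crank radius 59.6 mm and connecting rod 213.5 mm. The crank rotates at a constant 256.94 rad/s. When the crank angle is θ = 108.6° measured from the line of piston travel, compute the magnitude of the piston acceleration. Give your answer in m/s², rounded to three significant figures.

2150

ω = 256.9 rad/s
x(θ) = r cosθ + √(L² − r² sin²θ); with ω constant, a = ω²·d²x/dθ².
d²x/dθ² = −r cosθ − r²(cos2θ)/√u − r⁴ sin²2θ/(4u^{3/2}),  u = L² − r² sin²θ = 0.0423915 m².
Substituting r = 0.0596 m, L = 0.2135 m, θ = 108.6°: d²x/dθ² = +0.03262 m.
a = ω²·d²x/dθ² = (256.9)²·(+0.03262) = +2153.5 m/s²;  |a| = 2153.5 m/s².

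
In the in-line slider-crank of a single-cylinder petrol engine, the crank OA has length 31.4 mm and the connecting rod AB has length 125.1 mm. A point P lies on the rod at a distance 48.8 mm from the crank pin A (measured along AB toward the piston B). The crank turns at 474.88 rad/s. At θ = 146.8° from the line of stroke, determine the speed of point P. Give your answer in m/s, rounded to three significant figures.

10.7

ω = 474.9 rad/s.  Crank-pin speed |V_A| = rω = 14.911 m/s, perpendicular to OA.
Rod angle: sinφ = −(r/L) sinθ ⇒ φ = -7.900°; ω_rod = −rω cosθ/√(L²−r²sin²θ) = +100.69 rad/s.
V_P = V_A + ω_rod × AP, with AP = 0.0488 m along the rod.
Components: V_Px = −rω sinθ − a·ω_rod·sinφ = -7.4895 m/s;  V_Py = rω cosθ + a·ω_rod·cosφ = -7.61 m/s.
|V_P| = √(V_Px² + V_Py²) = 10.677 m/s.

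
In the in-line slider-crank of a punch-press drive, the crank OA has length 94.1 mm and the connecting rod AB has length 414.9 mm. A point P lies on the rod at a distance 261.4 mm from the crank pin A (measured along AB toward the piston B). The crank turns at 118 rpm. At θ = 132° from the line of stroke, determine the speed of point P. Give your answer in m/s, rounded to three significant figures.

ω = 12.36 rad/s.  Crank-pin speed |V_A| = rω = 1.1628 m/s, perpendicular to OA.
Rod angle: sinφ = −(r/L) sinθ ⇒ φ = -9.703°; ω_rod = −rω cosθ/√(L²−r²sin²θ) = +1.9025 rad/s.
V_P = V_A + ω_rod × AP, with AP = 0.2614 m along the rod.
Components: V_Px = −rω sinθ − a·ω_rod·sinφ = -0.7803 m/s;  V_Py = rω cosθ + a·ω_rod·cosφ = -0.28786 m/s.
|V_P| = √(V_Px² + V_Py²) = 0.8317 m/s.

0.832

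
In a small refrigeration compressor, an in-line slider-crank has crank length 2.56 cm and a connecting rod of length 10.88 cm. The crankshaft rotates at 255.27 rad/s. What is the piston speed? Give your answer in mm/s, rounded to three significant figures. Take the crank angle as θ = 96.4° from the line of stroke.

6320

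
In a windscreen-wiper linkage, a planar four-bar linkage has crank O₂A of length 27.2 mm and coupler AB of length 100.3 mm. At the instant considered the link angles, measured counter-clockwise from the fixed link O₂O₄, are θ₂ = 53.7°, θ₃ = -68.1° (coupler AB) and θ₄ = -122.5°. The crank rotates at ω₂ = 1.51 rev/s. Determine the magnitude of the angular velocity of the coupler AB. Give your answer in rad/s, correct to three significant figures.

ω₂ = 9.488 rad/s (from 1.51 rev/s).
Differentiating the loop-closure r₂e^{iθ₂}+r₃e^{iθ₃}=r₁+r₄e^{iθ₄} gives r₂ω₂e^{iθ₂}+r₃ω₃e^{iθ₃}=r₄ω₄e^{iθ₄}.
Eliminating the other unknown: ω₃ = r₂ω₂ sin(θ₄−θ₂) / [r₃ sin(θ₃−θ₄)].
Numerator sine = -0.06627; denominator sine = +0.81310.
Result = 0.0272·9.488·(-0.06627) / (0.1003·(+0.81310)) = -0.20971 rad/s; magnitude 0.20971 rad/s.

0.210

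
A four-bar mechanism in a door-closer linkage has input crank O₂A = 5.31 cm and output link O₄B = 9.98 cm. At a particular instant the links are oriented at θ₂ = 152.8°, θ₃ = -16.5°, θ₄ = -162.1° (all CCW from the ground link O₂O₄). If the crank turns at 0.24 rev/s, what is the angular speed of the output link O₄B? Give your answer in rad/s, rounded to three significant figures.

ω₂ = 1.508 rad/s (from 0.24 rev/s).
Differentiating the loop-closure r₂e^{iθ₂}+r₃e^{iθ₃}=r₁+r₄e^{iθ₄} gives r₂ω₂e^{iθ₂}+r₃ω₃e^{iθ₃}=r₄ω₄e^{iθ₄}.
Eliminating the other unknown: ω₄ = r₂ω₂ sin(θ₂−θ₃) / [r₄ sin(θ₄−θ₃)].
Numerator sine = +0.18567; denominator sine = -0.56497.
Result = 0.0531·1.508·(+0.18567) / (0.0998·(-0.56497)) = -0.26367 rad/s; magnitude 0.26367 rad/s.

0.264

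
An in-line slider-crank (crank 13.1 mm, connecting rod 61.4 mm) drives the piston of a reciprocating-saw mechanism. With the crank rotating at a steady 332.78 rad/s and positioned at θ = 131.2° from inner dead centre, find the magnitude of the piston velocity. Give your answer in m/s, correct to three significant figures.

2.81

ω = 332.8 rad/s
For an in-line slider-crank, x = r cosθ + √(L² − r² sin²θ), so v = −rω sinθ·[1 + r cosθ/√(L² − r² sin²θ)].
With r = 0.0131 m, L = 0.0614 m, θ = 131.2°: √(L² − r² sin²θ) = 0.060604 m.
v = −0.0131·332.8·0.75241·[1 + 0.0131·-0.65869/0.060604] = -2.8131 m/s.
|v| = 2.8131 m/s.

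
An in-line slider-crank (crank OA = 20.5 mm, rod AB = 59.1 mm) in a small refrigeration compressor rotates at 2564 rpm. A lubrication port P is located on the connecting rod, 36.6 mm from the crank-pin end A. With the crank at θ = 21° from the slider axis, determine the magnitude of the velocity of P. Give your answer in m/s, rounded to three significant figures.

ω = 268.5 rad/s.  Crank-pin speed |V_A| = rω = 5.5043 m/s, perpendicular to OA.
Rod angle: sinφ = −(r/L) sinθ ⇒ φ = -7.141°; ω_rod = −rω cosθ/√(L²−r²sin²θ) = -87.629 rad/s.
V_P = V_A + ω_rod × AP, with AP = 0.0366 m along the rod.
Components: V_Px = −rω sinθ − a·ω_rod·sinφ = -2.3712 m/s;  V_Py = rω cosθ + a·ω_rod·cosφ = +1.9564 m/s.
|V_P| = √(V_Px² + V_Py²) = 3.0741 m/s.

3.07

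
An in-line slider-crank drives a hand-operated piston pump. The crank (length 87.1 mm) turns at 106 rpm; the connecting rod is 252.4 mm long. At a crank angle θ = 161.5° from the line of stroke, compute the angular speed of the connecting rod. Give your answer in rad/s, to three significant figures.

ω = 11.1 rad/s (converted from 106 rpm).
The rod makes angle φ with the slider axis where L sinφ = r sinθ; differentiating, L cosφ·φ̇ = r ω cosθ.
L cosφ = √(L² − r² sin²θ) = 0.25088 m.
|ω_rod| = r ω |cosθ| / √(L² − r² sin²θ) = 0.0871·11.1·0.94832/0.25088 = 3.6546 rad/s.

3.65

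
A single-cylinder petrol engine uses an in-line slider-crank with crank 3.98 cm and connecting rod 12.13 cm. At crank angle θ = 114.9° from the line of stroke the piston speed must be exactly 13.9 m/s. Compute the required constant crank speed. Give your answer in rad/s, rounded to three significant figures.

450

For an in-line slider-crank, |v_piston| = rω|sinθ|·[1 + r cosθ/√(L² − r² sin²θ)].
With r = 0.0398 m, L = 0.1213 m, θ = 114.9°: the bracketed kinematic factor |dx/dθ| = 0.030876 m.
ω = v/|dx/dθ| = 13.9/0.030876 = 450.18 rad/s.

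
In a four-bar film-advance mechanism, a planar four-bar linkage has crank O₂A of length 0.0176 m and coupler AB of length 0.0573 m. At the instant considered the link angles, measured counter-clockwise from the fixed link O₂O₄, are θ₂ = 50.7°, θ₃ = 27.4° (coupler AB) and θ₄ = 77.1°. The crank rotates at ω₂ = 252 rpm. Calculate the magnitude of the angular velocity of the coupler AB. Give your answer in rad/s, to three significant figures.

ω₂ = 26.39 rad/s (from 252 rpm).
Differentiating the loop-closure r₂e^{iθ₂}+r₃e^{iθ₃}=r₁+r₄e^{iθ₄} gives r₂ω₂e^{iθ₂}+r₃ω₃e^{iθ₃}=r₄ω₄e^{iθ₄}.
Eliminating the other unknown: ω₃ = r₂ω₂ sin(θ₄−θ₂) / [r₃ sin(θ₃−θ₄)].
Numerator sine = +0.44464; denominator sine = -0.76267.
Result = 0.0176·26.39·(+0.44464) / (0.0573·(-0.76267)) = -4.7256 rad/s; magnitude 4.7256 rad/s.

4.73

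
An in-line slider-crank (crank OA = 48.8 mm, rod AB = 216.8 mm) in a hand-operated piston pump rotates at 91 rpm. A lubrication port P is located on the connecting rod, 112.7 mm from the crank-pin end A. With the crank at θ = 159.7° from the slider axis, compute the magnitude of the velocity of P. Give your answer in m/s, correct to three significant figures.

0.254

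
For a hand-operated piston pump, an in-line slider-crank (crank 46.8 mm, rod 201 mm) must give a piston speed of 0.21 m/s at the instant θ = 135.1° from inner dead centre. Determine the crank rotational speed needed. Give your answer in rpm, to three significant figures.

For an in-line slider-crank, |v_piston| = rω|sinθ|·[1 + r cosθ/√(L² − r² sin²θ)].
With r = 0.0468 m, L = 0.201 m, θ = 135.1°: the bracketed kinematic factor |dx/dθ| = 0.027511 m.
ω = v/|dx/dθ| = 0.21/0.027511 = 7.6332 rad/s.
N = 60ω/(2π) = 72.892 rpm.

72.9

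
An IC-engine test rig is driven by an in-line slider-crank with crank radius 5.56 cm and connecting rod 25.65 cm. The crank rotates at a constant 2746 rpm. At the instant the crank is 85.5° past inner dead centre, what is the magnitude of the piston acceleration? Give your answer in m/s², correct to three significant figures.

647

ω = 2π·2746/60 = 287.6 rad/s
x(θ) = r cosθ + √(L² − r² sin²θ); with ω constant, a = ω²·d²x/dθ².
d²x/dθ² = −r cosθ − r²(cos2θ)/√u − r⁴ sin²2θ/(4u^{3/2}),  u = L² − r² sin²θ = 0.0627199 m².
Substituting r = 0.0556 m, L = 0.2565 m, θ = 85.5°: d²x/dθ² = +0.0078257 m.
a = ω²·d²x/dθ² = (287.6)²·(+0.0078257) = +647.12 m/s²;  |a| = 647.12 m/s².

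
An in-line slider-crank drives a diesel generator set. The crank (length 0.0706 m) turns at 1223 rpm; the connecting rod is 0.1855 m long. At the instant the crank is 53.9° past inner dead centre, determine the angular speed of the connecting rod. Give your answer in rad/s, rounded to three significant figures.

ω = 128.1 rad/s (converted from 1223 rpm).
The rod makes angle φ with the slider axis where L sinφ = r sinθ; differentiating, L cosφ·φ̇ = r ω cosθ.
L cosφ = √(L² − r² sin²θ) = 0.17651 m.
|ω_rod| = r ω |cosθ| / √(L² − r² sin²θ) = 0.0706·128.1·0.58920/0.17651 = 30.182 rad/s.

30.2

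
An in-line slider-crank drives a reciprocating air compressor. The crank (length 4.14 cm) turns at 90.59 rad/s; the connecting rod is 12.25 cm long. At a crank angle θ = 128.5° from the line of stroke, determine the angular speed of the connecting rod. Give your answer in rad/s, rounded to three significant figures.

ω = 90.59 rad/s
The rod makes angle φ with the slider axis where L sinφ = r sinθ; differentiating, L cosφ·φ̇ = r ω cosθ.
L cosφ = √(L² − r² sin²θ) = 0.11814 m.
|ω_rod| = r ω |cosθ| / √(L² − r² sin²θ) = 0.0414·90.59·0.62251/0.11814 = 19.763 rad/s.

19.8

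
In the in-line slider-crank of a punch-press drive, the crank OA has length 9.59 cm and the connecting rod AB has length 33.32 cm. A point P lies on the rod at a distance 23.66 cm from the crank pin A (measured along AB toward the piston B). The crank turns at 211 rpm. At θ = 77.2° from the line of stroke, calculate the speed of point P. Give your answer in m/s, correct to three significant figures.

2.17

ω = 22.1 rad/s.  Crank-pin speed |V_A| = rω = 2.119 m/s, perpendicular to OA.
Rod angle: sinφ = −(r/L) sinθ ⇒ φ = -16.300°; ω_rod = −rω cosθ/√(L²−r²sin²θ) = -1.4679 rad/s.
V_P = V_A + ω_rod × AP, with AP = 0.2366 m along the rod.
Components: V_Px = −rω sinθ − a·ω_rod·sinφ = -2.1638 m/s;  V_Py = rω cosθ + a·ω_rod·cosφ = +0.1361 m/s.
|V_P| = √(V_Px² + V_Py²) = 2.1681 m/s.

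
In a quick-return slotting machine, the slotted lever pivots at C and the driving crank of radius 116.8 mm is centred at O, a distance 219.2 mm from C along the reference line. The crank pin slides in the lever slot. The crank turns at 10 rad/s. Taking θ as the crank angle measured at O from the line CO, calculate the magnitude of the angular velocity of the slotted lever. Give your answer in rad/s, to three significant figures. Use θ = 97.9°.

1.85

ω = 10 rad/s
Crank pin A relative to C: A = (d + r cosθ, r sinθ); lever angle φ = atan2(r sinθ, d + r cosθ).
Differentiating tanφ: φ̇ = rω(d cosθ + r)/(d² + r² + 2dr cosθ).
d² + r² + 2dr cosθ = |CA|² = 0.054653 m²;  d cosθ + r = +0.086672 m.
|ω_lever| = |0.1168·10·+0.086672| / 0.054653 = 1.8523 rad/s.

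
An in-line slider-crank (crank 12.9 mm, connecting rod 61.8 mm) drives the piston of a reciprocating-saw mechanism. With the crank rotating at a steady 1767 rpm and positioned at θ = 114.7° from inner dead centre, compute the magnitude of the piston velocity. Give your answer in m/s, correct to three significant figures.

1.98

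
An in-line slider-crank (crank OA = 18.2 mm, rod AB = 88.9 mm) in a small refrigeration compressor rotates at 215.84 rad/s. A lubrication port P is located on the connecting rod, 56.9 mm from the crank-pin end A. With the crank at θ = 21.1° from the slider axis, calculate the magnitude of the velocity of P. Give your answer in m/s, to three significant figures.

ω = 215.8 rad/s.  Crank-pin speed |V_A| = rω = 3.9283 m/s, perpendicular to OA.
Rod angle: sinφ = −(r/L) sinθ ⇒ φ = -4.227°; ω_rod = −rω cosθ/√(L²−r²sin²θ) = -41.338 rad/s.
V_P = V_A + ω_rod × AP, with AP = 0.0569 m along the rod.
Components: V_Px = −rω sinθ − a·ω_rod·sinφ = -1.5875 m/s;  V_Py = rω cosθ + a·ω_rod·cosφ = +1.3192 m/s.
|V_P| = √(V_Px² + V_Py²) = 2.0641 m/s.

2.06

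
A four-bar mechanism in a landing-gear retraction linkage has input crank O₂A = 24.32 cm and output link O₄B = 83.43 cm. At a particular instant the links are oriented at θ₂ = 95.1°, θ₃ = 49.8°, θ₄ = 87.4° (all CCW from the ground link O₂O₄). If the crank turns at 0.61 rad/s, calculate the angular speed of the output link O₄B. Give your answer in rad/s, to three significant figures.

0.207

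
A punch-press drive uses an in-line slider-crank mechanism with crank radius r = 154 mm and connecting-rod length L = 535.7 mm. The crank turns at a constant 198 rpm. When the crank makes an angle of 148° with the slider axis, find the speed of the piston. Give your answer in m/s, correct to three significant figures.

ω = 2π·198/60 = 20.73 rad/s
For an in-line slider-crank, x = r cosθ + √(L² − r² sin²θ), so v = −rω sinθ·[1 + r cosθ/√(L² − r² sin²θ)].
With r = 0.154 m, L = 0.5357 m, θ = 148°: √(L² − r² sin²θ) = 0.52945 m.
v = −0.154·20.73·0.52992·[1 + 0.154·-0.84805/0.52945] = -1.2747 m/s.
|v| = 1.2747 m/s.

1.27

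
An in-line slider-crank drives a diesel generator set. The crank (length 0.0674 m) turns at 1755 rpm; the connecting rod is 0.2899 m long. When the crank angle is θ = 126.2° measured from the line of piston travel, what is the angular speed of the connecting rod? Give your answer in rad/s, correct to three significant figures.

25.7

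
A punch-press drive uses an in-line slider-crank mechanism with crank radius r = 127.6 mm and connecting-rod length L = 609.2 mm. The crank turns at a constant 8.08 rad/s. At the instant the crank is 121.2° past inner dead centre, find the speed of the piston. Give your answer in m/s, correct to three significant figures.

0.785

ω = 8.08 rad/s
For an in-line slider-crank, x = r cosθ + √(L² − r² sin²θ), so v = −rω sinθ·[1 + r cosθ/√(L² − r² sin²θ)].
With r = 0.1276 m, L = 0.6092 m, θ = 121.2°: √(L² − r² sin²θ) = 0.59934 m.
v = −0.1276·8.08·0.85536·[1 + 0.1276·-0.51803/0.59934] = -0.78463 m/s.
|v| = 0.78463 m/s.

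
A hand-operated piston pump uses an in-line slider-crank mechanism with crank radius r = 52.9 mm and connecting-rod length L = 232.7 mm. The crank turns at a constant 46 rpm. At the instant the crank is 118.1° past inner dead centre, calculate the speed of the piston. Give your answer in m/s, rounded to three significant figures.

0.200

ω = 2π·46/60 = 4.817 rad/s
For an in-line slider-crank, x = r cosθ + √(L² − r² sin²θ), so v = −rω sinθ·[1 + r cosθ/√(L² − r² sin²θ)].
With r = 0.0529 m, L = 0.2327 m, θ = 118.1°: √(L² − r² sin²θ) = 0.22797 m.
v = −0.0529·4.817·0.88213·[1 + 0.0529·-0.47101/0.22797] = -0.20022 m/s.
|v| = 0.20022 m/s.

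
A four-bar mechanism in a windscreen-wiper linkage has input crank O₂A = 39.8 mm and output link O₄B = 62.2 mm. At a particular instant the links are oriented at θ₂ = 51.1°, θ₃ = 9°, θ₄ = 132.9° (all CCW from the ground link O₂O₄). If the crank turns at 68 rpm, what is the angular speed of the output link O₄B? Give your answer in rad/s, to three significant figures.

3.68

ω₂ = 7.121 rad/s (from 68 rpm).
Differentiating the loop-closure r₂e^{iθ₂}+r₃e^{iθ₃}=r₁+r₄e^{iθ₄} gives r₂ω₂e^{iθ₂}+r₃ω₃e^{iθ₃}=r₄ω₄e^{iθ₄}.
Eliminating the other unknown: ω₄ = r₂ω₂ sin(θ₂−θ₃) / [r₄ sin(θ₄−θ₃)].
Numerator sine = +0.67043; denominator sine = +0.83001.
Result = 0.0398·7.121·(+0.67043) / (0.0622·(+0.83001)) = +3.6804 rad/s; magnitude 3.6804 rad/s.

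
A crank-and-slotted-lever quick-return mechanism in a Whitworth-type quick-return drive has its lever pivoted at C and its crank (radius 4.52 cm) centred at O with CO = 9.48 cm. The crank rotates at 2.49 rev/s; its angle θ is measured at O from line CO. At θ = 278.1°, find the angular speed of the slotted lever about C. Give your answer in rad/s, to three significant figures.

3.38

ω = 15.65 rad/s (from 2.49 rev/s).
Crank pin A relative to C: A = (d + r cosθ, r sinθ); lever angle φ = atan2(r sinθ, d + r cosθ).
Differentiating tanφ: φ̇ = rω(d cosθ + r)/(d² + r² + 2dr cosθ).
d² + r² + 2dr cosθ = |CA|² = 0.0122376 m²;  d cosθ + r = +0.058557 m.
|ω_lever| = |0.0452·15.65·+0.058557| / 0.0122376 = 3.3838 rad/s.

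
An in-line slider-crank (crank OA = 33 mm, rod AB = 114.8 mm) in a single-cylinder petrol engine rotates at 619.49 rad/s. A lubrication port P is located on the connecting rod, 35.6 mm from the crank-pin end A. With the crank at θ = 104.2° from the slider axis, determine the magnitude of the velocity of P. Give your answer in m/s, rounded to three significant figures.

19.7

ω = 619.5 rad/s.  Crank-pin speed |V_A| = rω = 20.443 m/s, perpendicular to OA.
Rod angle: sinφ = −(r/L) sinθ ⇒ φ = -16.181°; ω_rod = −rω cosθ/√(L²−r²sin²θ) = +45.485 rad/s.
V_P = V_A + ω_rod × AP, with AP = 0.0356 m along the rod.
Components: V_Px = −rω sinθ − a·ω_rod·sinφ = -19.367 m/s;  V_Py = rω cosθ + a·ω_rod·cosφ = -3.4597 m/s.
|V_P| = √(V_Px² + V_Py²) = 19.674 m/s.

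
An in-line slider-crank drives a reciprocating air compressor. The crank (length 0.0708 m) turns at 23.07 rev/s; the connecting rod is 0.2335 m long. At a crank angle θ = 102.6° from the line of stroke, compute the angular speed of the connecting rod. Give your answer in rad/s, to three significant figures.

10.0

ω = 145 rad/s (converted from 23.07 rev/s).
The rod makes angle φ with the slider axis where L sinφ = r sinθ; differentiating, L cosφ·φ̇ = r ω cosθ.
L cosφ = √(L² − r² sin²θ) = 0.22304 m.
|ω_rod| = r ω |cosθ| / √(L² − r² sin²θ) = 0.0708·145·0.21814/0.22304 = 10.037 rad/s.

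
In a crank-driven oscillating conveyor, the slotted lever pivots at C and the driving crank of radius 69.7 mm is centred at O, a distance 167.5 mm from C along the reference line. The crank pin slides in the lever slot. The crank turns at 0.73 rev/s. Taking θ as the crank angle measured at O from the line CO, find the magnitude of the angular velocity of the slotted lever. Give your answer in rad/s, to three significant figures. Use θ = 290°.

0.993

ω = 4.587 rad/s (from 0.73 rev/s).
Crank pin A relative to C: A = (d + r cosθ, r sinθ); lever angle φ = atan2(r sinθ, d + r cosθ).
Differentiating tanφ: φ̇ = rω(d cosθ + r)/(d² + r² + 2dr cosθ).
d² + r² + 2dr cosθ = |CA|² = 0.0409003 m²;  d cosθ + r = +0.12699 m.
|ω_lever| = |0.0697·4.587·+0.12699| / 0.0409003 = 0.9926 rad/s.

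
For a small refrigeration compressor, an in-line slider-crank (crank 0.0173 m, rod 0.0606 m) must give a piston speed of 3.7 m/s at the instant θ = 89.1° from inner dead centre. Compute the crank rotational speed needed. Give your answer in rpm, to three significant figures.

2030

For an in-line slider-crank, |v_piston| = rω|sinθ|·[1 + r cosθ/√(L² − r² sin²θ)].
With r = 0.0173 m, L = 0.0606 m, θ = 89.1°: the bracketed kinematic factor |dx/dθ| = 0.017379 m.
ω = v/|dx/dθ| = 3.7/0.017379 = 212.9 rad/s.
N = 60ω/(2π) = 2033.1 rpm.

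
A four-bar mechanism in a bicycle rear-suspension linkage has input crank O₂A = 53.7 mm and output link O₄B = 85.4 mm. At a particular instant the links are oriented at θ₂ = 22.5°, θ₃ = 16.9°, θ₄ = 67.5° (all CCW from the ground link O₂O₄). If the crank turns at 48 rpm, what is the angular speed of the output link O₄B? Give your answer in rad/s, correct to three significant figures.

ω₂ = 5.027 rad/s (from 48 rpm).
Differentiating the loop-closure r₂e^{iθ₂}+r₃e^{iθ₃}=r₁+r₄e^{iθ₄} gives r₂ω₂e^{iθ₂}+r₃ω₃e^{iθ₃}=r₄ω₄e^{iθ₄}.
Eliminating the other unknown: ω₄ = r₂ω₂ sin(θ₂−θ₃) / [r₄ sin(θ₄−θ₃)].
Numerator sine = +0.09758; denominator sine = +0.77273.
Result = 0.0537·5.027·(+0.09758) / (0.0854·(+0.77273)) = +0.39914 rad/s; magnitude 0.39914 rad/s.

0.399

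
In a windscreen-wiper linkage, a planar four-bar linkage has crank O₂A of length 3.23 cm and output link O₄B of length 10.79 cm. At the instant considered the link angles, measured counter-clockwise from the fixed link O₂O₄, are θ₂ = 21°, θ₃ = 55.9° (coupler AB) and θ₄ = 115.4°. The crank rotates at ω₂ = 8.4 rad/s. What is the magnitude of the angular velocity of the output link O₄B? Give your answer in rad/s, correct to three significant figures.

ω₂ = 8.4 rad/s
Differentiating the loop-closure r₂e^{iθ₂}+r₃e^{iθ₃}=r₁+r₄e^{iθ₄} gives r₂ω₂e^{iθ₂}+r₃ω₃e^{iθ₃}=r₄ω₄e^{iθ₄}.
Eliminating the other unknown: ω₄ = r₂ω₂ sin(θ₂−θ₃) / [r₄ sin(θ₄−θ₃)].
Numerator sine = -0.57215; denominator sine = +0.86163.
Result = 0.0323·8.4·(-0.57215) / (0.1079·(+0.86163)) = -1.6697 rad/s; magnitude 1.6697 rad/s.

1.67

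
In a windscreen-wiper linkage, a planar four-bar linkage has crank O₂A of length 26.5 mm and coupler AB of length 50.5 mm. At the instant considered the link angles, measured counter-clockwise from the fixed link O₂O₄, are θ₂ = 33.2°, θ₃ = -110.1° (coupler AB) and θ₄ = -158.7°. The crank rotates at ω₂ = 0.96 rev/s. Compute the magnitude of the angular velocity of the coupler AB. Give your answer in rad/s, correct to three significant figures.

ω₂ = 6.032 rad/s (from 0.96 rev/s).
Differentiating the loop-closure r₂e^{iθ₂}+r₃e^{iθ₃}=r₁+r₄e^{iθ₄} gives r₂ω₂e^{iθ₂}+r₃ω₃e^{iθ₃}=r₄ω₄e^{iθ₄}.
Eliminating the other unknown: ω₃ = r₂ω₂ sin(θ₄−θ₂) / [r₃ sin(θ₃−θ₄)].
Numerator sine = +0.20620; denominator sine = +0.75011.
Result = 0.0265·6.032·(+0.20620) / (0.0505·(+0.75011)) = +0.87012 rad/s; magnitude 0.87012 rad/s.

0.870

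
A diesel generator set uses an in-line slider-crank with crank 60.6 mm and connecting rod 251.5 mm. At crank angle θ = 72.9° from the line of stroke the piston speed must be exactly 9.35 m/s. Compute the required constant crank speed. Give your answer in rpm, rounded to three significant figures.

1440

For an in-line slider-crank, |v_piston| = rω|sinθ|·[1 + r cosθ/√(L² − r² sin²θ)].
With r = 0.0606 m, L = 0.2515 m, θ = 72.9°: the bracketed kinematic factor |dx/dθ| = 0.062138 m.
ω = v/|dx/dθ| = 9.35/0.062138 = 150.47 rad/s.
N = 60ω/(2π) = 1436.9 rpm.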